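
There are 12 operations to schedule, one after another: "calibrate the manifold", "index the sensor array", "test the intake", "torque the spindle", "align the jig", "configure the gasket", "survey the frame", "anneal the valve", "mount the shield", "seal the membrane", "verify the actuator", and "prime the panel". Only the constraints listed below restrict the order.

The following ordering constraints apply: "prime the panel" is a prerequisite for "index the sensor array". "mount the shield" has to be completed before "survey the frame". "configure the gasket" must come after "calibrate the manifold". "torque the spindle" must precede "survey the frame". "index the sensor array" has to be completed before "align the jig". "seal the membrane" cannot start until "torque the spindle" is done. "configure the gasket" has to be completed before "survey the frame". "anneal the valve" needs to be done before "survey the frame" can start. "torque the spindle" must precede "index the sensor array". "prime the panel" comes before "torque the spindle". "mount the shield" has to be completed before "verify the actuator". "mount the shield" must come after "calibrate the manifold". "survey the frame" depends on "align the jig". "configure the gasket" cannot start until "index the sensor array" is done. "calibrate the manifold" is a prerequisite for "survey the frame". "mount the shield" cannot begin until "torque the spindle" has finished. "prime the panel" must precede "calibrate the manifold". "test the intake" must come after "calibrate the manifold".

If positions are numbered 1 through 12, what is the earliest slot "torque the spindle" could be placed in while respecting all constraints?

Working backwards through the constraints from "torque the spindle", its only required predecessor is "prime the panel".
So at minimum 1 operation comes before "torque the spindle", putting "torque the spindle" no earlier than position 2. That position is achievable by scheduling exactly that predecessor first.

2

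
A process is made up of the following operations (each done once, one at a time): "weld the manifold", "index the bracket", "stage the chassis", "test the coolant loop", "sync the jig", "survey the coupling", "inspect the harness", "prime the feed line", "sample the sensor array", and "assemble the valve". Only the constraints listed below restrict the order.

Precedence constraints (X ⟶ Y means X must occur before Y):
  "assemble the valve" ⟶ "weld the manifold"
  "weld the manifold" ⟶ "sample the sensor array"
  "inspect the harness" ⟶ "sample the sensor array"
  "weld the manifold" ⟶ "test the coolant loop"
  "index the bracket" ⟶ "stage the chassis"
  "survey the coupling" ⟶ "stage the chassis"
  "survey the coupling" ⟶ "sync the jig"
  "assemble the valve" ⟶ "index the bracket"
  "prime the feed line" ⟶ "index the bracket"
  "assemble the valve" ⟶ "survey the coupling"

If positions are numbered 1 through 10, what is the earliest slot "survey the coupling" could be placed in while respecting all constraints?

2

Working backwards through the constraints from "survey the coupling", its only required predecessor is "assemble the valve".
With 1 mandatory predecessor, the earliest "survey the coupling" can sit is position 1+1 = 2, and placing just that one first achieves it.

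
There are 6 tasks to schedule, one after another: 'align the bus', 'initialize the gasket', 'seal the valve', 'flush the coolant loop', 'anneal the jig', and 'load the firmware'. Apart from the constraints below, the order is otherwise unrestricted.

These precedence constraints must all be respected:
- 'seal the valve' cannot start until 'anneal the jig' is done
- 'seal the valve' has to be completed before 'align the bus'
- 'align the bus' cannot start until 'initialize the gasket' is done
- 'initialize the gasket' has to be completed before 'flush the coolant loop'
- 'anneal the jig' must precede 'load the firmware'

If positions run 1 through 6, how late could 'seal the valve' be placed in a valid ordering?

5

Following the constraints forward from 'seal the valve', its only required successor is 'align the bus'.
With 1 mandatory successor out of 6 tasks total, the latest slot for 'seal the valve' is 6−1 = 5, and it's reachable by doing all non-successors before 'seal the valve'.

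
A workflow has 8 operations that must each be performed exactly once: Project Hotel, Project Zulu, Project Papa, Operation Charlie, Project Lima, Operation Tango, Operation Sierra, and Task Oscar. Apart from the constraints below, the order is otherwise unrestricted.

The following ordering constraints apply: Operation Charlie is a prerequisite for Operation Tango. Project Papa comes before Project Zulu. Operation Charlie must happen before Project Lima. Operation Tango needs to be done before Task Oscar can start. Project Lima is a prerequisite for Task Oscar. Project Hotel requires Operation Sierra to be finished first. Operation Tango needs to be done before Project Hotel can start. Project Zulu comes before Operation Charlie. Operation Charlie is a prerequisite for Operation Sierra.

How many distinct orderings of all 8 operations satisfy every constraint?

16

Project Papa is the only operation with nothing required before it, so every ordering starts there.
Enumerating by repeatedly choosing an available operation (one whose prerequisites are all placed) gives 16 distinct complete orderings.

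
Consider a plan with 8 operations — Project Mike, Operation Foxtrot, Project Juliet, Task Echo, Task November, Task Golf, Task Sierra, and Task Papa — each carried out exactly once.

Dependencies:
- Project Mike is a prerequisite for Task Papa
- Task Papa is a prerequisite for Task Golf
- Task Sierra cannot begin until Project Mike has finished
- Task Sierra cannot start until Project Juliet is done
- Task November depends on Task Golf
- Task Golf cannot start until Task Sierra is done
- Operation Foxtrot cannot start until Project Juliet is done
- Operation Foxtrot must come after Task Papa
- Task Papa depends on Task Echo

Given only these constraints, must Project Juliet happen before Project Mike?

No

No chain of constraints connects Project Juliet to Project Mike in either direction.
So Project Juliet can come before Project Mike or after — it is not forced.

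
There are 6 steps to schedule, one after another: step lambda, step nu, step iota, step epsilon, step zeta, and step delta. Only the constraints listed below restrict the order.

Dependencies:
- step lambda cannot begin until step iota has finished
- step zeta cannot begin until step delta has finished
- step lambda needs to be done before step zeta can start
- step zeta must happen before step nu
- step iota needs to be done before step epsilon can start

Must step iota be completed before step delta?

No

Nothing in the constraints links step iota and step delta; they are unordered relative to each other.
A valid ordering placing step delta before step iota exists, so the answer is no.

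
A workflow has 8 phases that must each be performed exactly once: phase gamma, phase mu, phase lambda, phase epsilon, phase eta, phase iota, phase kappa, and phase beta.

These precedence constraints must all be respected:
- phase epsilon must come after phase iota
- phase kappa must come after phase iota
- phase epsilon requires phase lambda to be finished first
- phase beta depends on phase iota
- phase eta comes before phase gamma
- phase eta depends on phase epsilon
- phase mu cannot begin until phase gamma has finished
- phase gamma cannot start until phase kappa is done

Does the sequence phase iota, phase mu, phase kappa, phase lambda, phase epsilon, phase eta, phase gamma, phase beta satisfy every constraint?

The sequence places phase mu ahead of phase gamma.
But one of the constraints requires phase gamma before phase mu, so this ordering violates it.

No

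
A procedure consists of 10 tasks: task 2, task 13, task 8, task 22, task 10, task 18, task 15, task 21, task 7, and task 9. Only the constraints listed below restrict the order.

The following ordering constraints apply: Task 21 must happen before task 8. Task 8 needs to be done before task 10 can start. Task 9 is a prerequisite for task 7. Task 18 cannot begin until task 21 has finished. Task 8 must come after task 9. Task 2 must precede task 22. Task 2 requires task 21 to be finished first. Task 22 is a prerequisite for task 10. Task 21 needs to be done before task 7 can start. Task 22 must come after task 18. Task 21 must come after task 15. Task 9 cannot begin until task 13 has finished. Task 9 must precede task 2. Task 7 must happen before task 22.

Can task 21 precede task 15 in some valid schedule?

No

There is a dependency chain task 15 → task 21, so task 21 always comes after task 15.
Hence task 21 can never be scheduled before task 15.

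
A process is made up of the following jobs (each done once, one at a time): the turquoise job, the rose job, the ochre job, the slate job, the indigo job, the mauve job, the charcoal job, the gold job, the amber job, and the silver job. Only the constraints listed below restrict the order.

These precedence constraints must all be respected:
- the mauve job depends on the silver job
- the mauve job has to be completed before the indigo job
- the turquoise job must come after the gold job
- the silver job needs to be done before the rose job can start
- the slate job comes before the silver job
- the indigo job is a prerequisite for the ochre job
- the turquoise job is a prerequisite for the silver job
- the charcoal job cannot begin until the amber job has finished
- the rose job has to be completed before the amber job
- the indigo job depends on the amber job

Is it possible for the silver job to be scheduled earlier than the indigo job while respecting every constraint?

Yes

The silver job is actually forced before the indigo job by the constraints, so certainly some valid ordering has the silver job first.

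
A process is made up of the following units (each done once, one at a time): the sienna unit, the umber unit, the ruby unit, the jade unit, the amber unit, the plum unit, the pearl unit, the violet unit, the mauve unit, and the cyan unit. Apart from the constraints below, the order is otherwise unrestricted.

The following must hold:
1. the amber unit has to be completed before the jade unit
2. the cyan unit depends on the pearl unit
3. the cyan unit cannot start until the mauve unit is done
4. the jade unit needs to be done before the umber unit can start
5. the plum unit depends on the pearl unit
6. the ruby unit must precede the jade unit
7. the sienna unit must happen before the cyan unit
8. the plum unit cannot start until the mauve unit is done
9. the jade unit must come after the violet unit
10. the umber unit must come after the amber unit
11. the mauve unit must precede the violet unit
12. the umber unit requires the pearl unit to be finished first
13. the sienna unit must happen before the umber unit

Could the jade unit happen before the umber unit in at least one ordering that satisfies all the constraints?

Yes

Every valid ordering already has the jade unit before the umber unit (the constraints require it), so in particular at least one does.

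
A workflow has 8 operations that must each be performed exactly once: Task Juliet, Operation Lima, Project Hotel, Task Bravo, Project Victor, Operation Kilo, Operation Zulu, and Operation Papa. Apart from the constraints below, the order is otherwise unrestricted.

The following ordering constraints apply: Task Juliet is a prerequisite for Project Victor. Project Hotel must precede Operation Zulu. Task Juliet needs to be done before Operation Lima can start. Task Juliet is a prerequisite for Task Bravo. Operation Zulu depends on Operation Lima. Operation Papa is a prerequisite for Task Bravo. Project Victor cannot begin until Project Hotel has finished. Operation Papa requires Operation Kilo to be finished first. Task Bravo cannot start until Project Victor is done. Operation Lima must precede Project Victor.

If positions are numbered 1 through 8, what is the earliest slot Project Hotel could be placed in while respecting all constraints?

No constraint forces any other operation before Project Hotel, so it can be placed first.

1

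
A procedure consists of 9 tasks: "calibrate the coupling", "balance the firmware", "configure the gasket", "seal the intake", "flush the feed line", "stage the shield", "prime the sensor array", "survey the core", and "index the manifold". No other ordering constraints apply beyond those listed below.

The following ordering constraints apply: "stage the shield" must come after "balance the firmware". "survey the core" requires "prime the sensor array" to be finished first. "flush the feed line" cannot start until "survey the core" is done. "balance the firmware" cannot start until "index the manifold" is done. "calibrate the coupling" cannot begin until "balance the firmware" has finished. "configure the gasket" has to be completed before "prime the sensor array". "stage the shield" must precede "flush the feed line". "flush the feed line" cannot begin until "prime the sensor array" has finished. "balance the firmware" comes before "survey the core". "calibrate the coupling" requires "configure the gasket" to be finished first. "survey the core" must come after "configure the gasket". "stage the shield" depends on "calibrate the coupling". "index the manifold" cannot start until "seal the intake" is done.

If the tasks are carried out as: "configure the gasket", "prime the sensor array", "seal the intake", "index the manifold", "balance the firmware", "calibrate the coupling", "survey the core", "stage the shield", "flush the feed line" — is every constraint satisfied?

Yes

Checking each listed constraint against this order: for instance, "prime the sensor array" is in position 2 and "flush the feed line" in position 9, so that constraint holds — and the remaining constraints check out the same way.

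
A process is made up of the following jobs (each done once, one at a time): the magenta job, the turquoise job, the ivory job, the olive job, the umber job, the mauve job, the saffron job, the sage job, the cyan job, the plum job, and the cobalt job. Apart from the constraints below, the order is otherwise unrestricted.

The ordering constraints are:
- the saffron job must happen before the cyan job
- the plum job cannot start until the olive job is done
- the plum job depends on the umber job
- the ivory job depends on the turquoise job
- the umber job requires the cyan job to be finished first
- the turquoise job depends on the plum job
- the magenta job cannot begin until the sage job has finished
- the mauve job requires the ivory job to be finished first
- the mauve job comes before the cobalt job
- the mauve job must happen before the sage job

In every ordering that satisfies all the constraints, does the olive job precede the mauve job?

Following the dependencies: the olive job → the plum job → the turquoise job → the ivory job → the mauve job.
So the olive job must precede the mauve job in any valid ordering.

Yes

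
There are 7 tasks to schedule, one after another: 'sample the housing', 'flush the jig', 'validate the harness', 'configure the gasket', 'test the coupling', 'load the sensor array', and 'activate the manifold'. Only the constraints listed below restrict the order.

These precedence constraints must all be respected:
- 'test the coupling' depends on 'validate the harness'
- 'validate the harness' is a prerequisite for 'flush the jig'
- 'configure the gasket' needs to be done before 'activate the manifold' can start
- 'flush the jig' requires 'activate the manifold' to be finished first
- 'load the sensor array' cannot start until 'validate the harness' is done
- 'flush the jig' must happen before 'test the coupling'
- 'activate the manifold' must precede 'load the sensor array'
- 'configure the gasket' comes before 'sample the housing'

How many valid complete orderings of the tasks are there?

51

2 tasks have no prerequisites ('validate the harness', 'configure the gasket'), so any of them could come first.
Enumerating by repeatedly choosing an available task (one whose prerequisites are all placed) gives 51 distinct complete orderings.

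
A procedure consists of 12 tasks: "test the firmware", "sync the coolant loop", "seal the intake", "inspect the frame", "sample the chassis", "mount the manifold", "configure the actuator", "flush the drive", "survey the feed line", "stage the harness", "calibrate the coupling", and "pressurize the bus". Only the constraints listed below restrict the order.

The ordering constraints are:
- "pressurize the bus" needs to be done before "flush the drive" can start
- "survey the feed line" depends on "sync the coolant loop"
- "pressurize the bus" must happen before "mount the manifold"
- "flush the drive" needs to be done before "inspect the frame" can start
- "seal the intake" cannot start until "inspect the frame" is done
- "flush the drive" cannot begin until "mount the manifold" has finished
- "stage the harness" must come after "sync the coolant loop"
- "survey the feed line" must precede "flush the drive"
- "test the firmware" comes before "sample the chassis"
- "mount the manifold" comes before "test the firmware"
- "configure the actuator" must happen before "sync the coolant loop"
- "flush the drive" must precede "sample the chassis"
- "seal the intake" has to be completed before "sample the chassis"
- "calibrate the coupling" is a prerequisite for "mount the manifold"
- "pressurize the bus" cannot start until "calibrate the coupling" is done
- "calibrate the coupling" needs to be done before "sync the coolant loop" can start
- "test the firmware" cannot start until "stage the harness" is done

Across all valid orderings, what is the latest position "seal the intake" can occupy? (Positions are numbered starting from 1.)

11

The only task forced after "seal the intake" (directly or by a chain) is "sample the chassis".
So at least 1 task follows "seal the intake", putting "seal the intake" no later than position 11. That position is achievable by scheduling everything else first.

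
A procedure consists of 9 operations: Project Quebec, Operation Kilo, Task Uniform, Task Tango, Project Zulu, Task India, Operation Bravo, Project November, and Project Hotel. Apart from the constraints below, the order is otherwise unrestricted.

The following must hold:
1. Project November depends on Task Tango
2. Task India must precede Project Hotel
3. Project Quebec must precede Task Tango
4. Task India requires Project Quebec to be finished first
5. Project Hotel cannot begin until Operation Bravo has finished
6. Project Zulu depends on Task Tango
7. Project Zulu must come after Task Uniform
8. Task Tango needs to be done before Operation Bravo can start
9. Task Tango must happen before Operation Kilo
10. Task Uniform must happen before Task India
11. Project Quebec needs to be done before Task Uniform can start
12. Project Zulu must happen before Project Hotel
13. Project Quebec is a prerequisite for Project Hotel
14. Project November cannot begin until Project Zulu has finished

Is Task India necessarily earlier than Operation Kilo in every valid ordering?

Task India and Operation Kilo are not related by any chain of constraints.
So Task India can come before Operation Kilo or after — it is not forced.

No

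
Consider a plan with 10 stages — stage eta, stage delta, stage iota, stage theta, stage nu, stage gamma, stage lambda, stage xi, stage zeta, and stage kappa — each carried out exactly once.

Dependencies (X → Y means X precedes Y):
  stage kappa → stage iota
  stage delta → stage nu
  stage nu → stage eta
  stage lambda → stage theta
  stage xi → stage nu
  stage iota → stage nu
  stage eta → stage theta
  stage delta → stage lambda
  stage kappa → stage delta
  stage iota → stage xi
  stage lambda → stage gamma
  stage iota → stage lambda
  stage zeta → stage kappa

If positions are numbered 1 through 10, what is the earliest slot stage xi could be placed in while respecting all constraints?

The stages that are forced before stage xi, directly or transitively, are stage iota, stage zeta, stage kappa. That's 3 stages.
So at minimum 3 stages come before stage xi, putting stage xi no earlier than position 4. That position is achievable by scheduling exactly those predecessors first.

4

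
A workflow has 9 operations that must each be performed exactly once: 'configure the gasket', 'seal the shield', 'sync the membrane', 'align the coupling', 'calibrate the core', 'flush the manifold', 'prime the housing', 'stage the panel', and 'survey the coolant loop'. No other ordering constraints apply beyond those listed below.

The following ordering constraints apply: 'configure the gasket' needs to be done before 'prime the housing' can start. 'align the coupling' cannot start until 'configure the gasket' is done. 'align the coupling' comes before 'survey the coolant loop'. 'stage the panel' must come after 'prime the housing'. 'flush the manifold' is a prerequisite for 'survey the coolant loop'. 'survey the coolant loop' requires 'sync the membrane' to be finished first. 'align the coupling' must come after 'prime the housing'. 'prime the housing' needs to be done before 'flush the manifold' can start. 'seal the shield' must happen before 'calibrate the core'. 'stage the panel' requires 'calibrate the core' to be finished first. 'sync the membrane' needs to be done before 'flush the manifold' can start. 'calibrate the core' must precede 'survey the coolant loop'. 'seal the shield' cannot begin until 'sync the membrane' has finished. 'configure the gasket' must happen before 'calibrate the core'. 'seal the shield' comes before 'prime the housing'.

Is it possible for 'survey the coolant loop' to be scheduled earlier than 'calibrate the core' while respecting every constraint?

There is a dependency chain 'calibrate the core' → 'survey the coolant loop', so 'survey the coolant loop' always comes after 'calibrate the core'.
Hence 'survey the coolant loop' can never be scheduled before 'calibrate the core'.

No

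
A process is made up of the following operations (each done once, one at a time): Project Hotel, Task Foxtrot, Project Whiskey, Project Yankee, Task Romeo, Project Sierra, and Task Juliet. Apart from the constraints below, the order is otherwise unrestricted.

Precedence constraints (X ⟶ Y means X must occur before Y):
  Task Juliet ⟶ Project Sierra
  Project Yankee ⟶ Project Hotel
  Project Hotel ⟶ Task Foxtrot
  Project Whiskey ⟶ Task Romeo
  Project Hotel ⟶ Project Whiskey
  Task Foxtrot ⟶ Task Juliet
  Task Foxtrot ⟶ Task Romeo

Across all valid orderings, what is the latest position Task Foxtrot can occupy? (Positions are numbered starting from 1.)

The operations that are forced after Task Foxtrot, directly or by a chain of constraints, are Task Romeo, Project Sierra, Task Juliet. That's 3 operations.
With 3 mandatory successors out of 7 operations total, the latest slot for Task Foxtrot is 7−3 = 4, and it's reachable by doing all non-successors before Task Foxtrot.

4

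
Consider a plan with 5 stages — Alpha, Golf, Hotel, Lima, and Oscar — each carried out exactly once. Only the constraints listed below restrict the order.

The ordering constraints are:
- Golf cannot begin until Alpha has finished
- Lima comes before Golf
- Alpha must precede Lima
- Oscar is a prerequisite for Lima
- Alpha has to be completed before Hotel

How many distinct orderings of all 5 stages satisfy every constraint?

2 stages have no prerequisites (Alpha, Oscar), so any of them could come first.
Enumerating by repeatedly choosing an available stage (one whose prerequisites are all placed) gives 7 distinct complete orderings.

7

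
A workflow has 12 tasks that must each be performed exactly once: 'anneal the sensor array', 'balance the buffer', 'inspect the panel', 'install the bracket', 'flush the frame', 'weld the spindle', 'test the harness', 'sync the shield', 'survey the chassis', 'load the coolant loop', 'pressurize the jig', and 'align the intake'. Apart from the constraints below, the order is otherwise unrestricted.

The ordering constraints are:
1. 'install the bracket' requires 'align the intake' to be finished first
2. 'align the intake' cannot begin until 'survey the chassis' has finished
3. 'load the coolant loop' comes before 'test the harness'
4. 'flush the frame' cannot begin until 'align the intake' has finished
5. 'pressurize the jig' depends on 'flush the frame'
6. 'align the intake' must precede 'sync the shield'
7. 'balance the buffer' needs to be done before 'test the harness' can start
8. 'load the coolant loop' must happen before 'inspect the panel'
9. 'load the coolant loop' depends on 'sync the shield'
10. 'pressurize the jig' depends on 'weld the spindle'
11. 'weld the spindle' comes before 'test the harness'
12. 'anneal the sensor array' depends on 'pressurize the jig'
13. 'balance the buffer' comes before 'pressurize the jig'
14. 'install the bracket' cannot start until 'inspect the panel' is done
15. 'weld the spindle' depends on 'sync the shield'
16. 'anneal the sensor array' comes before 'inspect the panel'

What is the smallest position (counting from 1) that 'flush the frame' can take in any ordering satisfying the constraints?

Working backwards through the constraints from 'flush the frame', its full set of required predecessors is 'survey the chassis', 'align the intake' — 2 of them.
With 2 mandatory predecessors, the earliest 'flush the frame' can sit is position 2+1 = 3, and placing just those 2 first achieves it.

3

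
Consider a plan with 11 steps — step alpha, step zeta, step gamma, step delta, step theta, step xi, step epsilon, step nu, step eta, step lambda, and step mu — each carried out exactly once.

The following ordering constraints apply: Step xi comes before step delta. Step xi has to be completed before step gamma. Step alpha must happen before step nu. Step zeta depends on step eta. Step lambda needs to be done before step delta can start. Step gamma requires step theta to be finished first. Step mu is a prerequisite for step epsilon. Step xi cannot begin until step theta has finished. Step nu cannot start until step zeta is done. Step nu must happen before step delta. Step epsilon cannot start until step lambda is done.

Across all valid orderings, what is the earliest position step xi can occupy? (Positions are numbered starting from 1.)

Working backwards through the constraints from step xi, its only required predecessor is step theta.
With 1 mandatory predecessor, the earliest step xi can sit is position 1+1 = 2, and placing just that one first achieves it.

2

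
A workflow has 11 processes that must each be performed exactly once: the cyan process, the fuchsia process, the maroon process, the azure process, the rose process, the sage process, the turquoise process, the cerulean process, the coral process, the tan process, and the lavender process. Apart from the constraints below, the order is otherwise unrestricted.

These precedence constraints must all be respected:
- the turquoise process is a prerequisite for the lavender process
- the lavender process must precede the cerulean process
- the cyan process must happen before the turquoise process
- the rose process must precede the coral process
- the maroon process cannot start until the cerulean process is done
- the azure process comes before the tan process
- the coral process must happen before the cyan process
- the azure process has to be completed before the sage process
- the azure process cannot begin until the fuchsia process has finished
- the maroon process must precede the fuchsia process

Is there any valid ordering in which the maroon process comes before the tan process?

The constraints force the maroon process before the tan process, so yes — every valid ordering has the maroon process earlier.

Yes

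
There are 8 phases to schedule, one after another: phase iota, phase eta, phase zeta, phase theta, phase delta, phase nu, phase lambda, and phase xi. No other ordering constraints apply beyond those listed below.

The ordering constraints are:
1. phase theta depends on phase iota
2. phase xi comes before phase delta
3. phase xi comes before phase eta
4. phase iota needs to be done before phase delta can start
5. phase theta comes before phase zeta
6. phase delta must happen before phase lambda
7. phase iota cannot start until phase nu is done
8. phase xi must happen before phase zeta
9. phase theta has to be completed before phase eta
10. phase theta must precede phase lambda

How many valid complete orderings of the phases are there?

2 phases have no prerequisites (phase nu, phase xi), so any of them could come first.
Enumerating by repeatedly choosing an available phase (one whose prerequisites are all placed) gives 66 distinct complete orderings.

66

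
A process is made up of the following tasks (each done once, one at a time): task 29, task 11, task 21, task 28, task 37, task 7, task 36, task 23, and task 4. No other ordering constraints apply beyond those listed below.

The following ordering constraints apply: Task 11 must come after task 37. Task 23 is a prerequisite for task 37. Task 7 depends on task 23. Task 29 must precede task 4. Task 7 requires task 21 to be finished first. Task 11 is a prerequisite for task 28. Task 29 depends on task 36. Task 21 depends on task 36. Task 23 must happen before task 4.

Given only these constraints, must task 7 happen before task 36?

There is a chain task 36 → task 21 → task 7, which puts task 36 before task 7.
So task 7 does not have to come before task 36 — it cannot.

No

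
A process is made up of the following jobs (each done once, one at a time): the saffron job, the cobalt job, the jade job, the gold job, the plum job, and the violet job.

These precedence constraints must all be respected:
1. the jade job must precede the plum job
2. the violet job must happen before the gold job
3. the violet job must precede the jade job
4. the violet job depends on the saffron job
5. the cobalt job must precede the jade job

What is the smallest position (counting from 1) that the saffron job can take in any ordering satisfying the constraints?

No constraint forces any other job before the saffron job, so it can be placed first.

1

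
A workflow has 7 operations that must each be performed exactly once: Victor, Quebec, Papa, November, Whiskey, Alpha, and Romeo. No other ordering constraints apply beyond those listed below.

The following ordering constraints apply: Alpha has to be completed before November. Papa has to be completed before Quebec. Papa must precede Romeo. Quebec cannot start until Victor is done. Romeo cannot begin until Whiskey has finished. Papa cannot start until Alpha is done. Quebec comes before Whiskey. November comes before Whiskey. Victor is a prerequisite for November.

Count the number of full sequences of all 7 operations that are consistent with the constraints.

8

2 operations have no prerequisites (Victor, Alpha), so any of them could come first.
Enumerating by repeatedly choosing an available operation (one whose prerequisites are all placed) gives 8 distinct complete orderings.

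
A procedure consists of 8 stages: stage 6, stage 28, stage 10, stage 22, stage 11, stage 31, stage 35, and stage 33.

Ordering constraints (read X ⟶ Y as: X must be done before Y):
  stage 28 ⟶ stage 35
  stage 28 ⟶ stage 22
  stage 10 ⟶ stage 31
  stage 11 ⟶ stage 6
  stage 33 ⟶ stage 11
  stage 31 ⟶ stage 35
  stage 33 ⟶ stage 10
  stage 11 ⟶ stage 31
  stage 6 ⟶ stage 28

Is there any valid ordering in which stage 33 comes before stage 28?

Yes

The constraints force stage 33 before stage 28, so yes — every valid ordering has stage 33 earlier.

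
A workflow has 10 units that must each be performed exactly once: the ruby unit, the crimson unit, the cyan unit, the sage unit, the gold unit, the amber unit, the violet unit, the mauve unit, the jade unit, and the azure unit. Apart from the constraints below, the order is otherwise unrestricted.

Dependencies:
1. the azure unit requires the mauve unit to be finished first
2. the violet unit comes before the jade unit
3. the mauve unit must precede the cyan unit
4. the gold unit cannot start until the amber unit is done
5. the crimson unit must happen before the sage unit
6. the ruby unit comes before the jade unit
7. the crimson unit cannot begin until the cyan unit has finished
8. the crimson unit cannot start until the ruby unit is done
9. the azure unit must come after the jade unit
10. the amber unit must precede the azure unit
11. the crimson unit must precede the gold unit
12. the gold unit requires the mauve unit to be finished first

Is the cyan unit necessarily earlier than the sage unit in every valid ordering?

There is a constraint chain the cyan unit → the crimson unit → the sage unit.
So the cyan unit must precede the sage unit in any valid ordering.

Yes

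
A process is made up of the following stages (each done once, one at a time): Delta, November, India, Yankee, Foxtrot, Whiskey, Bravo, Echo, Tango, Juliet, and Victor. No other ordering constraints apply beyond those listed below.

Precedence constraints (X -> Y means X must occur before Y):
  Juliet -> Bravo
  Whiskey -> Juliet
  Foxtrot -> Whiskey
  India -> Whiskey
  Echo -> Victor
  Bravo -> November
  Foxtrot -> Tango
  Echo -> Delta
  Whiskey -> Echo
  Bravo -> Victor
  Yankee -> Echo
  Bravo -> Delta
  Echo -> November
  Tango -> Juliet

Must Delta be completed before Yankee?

No

The constraints actually force Yankee before Delta (via Yankee → Echo → Delta), not the other way around.
So Delta does not have to come before Yankee — it cannot.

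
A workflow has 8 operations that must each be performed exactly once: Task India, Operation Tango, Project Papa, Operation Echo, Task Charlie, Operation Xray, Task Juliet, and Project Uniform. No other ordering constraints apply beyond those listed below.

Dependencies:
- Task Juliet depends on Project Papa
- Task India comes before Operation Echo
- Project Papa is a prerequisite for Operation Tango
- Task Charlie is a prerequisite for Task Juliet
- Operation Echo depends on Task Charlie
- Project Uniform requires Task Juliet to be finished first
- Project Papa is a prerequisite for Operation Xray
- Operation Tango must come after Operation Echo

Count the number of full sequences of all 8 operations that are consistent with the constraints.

292

The operations with no prerequisites are Task India, Project Papa, Task Charlie; any of them can be placed first.
Counting all ways to extend the partial order to a total order gives 292.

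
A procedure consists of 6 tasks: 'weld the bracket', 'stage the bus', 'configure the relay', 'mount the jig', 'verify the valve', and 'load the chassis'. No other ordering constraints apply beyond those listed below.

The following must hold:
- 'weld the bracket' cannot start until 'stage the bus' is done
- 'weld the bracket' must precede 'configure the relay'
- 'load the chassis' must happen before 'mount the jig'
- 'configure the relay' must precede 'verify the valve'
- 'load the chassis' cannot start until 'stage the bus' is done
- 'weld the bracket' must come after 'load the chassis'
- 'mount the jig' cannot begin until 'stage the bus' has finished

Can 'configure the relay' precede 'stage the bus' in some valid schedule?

Following 'stage the bus' → 'weld the bracket' → 'configure the relay', 'stage the bus' must precede 'configure the relay' in every valid ordering.
Hence 'configure the relay' can never be scheduled before 'stage the bus'.

No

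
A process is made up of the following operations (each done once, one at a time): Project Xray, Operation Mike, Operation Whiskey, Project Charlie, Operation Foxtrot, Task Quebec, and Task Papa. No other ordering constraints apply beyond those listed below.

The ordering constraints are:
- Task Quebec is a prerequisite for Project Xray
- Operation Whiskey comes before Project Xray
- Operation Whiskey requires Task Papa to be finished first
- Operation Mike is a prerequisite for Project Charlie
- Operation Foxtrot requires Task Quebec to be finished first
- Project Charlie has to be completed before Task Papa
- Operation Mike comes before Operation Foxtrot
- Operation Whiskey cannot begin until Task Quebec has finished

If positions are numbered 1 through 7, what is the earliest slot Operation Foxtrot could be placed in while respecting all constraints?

Working backwards through the constraints from Operation Foxtrot, its full set of required predecessors is Operation Mike, Task Quebec — 2 of them.
So at minimum 2 operations come before Operation Foxtrot, putting Operation Foxtrot no earlier than position 3. That position is achievable by scheduling exactly those predecessors first.

3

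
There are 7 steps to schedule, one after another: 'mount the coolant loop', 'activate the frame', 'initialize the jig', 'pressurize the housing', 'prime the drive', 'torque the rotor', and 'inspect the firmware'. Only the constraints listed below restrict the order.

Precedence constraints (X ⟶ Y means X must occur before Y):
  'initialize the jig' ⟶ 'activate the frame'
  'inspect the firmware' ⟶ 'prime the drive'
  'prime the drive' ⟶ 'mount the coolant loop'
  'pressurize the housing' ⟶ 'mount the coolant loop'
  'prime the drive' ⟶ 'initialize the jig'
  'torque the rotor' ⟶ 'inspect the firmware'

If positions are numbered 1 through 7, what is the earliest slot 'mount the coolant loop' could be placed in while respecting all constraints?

5

Working backwards through the constraints from 'mount the coolant loop', its full set of required predecessors is 'pressurize the housing', 'prime the drive', 'torque the rotor', 'inspect the firmware' — 4 of them.
With 4 mandatory predecessors, the earliest 'mount the coolant loop' can sit is position 4+1 = 5, and placing just those 4 first achieves it.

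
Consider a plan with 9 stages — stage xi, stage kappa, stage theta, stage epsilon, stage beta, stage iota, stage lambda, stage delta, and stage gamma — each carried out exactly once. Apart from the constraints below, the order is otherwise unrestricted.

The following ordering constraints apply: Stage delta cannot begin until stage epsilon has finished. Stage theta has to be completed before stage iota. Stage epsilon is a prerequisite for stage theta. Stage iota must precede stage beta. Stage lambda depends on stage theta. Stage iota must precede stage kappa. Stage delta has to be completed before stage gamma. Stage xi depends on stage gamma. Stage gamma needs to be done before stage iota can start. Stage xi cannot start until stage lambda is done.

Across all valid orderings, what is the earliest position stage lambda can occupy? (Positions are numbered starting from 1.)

3

The stages that are forced before stage lambda, directly or transitively, are stage theta, stage epsilon. That's 2 stages.
So at minimum 2 stages come before stage lambda, putting stage lambda no earlier than position 3. That position is achievable by scheduling exactly those predecessors first.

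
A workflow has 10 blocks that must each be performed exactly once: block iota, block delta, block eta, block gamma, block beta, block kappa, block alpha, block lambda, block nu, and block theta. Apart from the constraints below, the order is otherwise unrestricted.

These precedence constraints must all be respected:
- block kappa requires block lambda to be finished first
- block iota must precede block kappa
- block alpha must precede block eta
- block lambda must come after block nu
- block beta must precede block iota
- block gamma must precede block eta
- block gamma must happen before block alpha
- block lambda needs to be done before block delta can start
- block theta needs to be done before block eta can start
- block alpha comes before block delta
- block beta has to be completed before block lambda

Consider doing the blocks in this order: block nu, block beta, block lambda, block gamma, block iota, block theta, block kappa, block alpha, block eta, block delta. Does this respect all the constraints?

Yes

Checking each listed constraint against this order: for instance, block lambda is in position 3 and block delta in position 10, so that constraint holds — and the remaining constraints check out the same way.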